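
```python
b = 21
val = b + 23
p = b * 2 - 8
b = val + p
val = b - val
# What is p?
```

Trace:
`b = 21` → b = 21
`val = b + 23` → val = 44
`p = b * 2 - 8` → p = 34
`b = val + p` → b = 78
`val = b - val` → val = 34
So p = 34

Answer: 34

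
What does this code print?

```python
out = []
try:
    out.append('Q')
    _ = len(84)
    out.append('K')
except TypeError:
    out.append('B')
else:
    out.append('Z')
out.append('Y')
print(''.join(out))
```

Execution trace: 'Q' (try body) → 'B' (except TypeError) → 'Y' (after the try/except). Output: QBY

Answer: QBY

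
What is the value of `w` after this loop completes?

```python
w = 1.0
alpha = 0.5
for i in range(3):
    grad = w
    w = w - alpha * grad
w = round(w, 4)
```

Gradient descent: w = 1.0 * (1 - 0.5)^3
`w` takes the values: 1.0 → 0.5 → 0.25 → 0.125

Answer: 0.125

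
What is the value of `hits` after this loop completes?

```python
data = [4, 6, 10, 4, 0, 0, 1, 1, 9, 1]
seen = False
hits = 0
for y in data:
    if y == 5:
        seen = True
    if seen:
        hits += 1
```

Count elements after first 5 in [4, 6, 10, 4, 0, 0, 1, 1, 9, 1]
`hits` takes the values: 0

Answer: 0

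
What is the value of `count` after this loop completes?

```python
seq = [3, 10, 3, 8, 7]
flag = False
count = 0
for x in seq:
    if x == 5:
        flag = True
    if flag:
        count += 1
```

Count elements after first 5 in [3, 10, 3, 8, 7]
`count` takes the values: 0

Answer: 0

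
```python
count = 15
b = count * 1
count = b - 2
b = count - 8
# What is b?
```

Trace:
`count = 15` → count = 15
`b = count * 1` → b = 15
`count = b - 2` → count = 13
`b = count - 8` → b = 5
So b = 5

Answer: 5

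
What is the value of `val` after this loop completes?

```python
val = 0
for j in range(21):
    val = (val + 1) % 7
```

Increment mod 7, 21 times = 0
`val` takes the values: 0 → 1 → 2 → 3 → 4 → 5 → 6 → 0 → 1 → 2 → 3 → 4 → 5 → 6 → 0 → 1 → 2 → 3 → 4 → 5 → 6 → 0

Answer: 0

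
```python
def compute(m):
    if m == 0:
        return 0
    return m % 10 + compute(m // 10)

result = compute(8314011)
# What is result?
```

Sum of digits of 8314011: 1 + 1 + 0 + 4 + 1 + 3 + 8 = 18

Answer: 18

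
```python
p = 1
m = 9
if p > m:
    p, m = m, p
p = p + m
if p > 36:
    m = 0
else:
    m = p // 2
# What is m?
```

Trace:
`p = 1` → p = 1
`m = 9` → m = 9
`if p > m: ...` → p > m is False → no variable changes
`p = p + m` → p = 10
`if p > 36: ...` → p > 36 is False, take else branch → m = 5
So m = 5

Answer: 5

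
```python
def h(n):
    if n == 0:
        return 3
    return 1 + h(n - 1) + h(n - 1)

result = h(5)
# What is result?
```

h(n) = 1 + 2·h(n-1), h(0)=3. Closed form: (3+1)·2^5 - 1 = 127.

Answer: 127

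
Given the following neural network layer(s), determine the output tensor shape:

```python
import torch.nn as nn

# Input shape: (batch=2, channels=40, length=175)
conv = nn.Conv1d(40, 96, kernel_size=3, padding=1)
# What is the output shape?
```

Input: (2, 40, 175) -> Output: (2, 96, 175)

Answer: (2, 96, 175)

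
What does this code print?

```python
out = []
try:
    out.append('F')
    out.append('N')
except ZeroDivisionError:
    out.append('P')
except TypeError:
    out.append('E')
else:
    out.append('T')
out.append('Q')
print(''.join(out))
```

Execution trace: 'F' (try body) → 'N' (try body, no exception) → 'T' (else) → 'Q' (after the try/except). Output: FNTQ

Answer: FNTQ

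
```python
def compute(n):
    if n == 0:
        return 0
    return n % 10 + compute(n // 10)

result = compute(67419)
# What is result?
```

Sum of digits of 67419: 9 + 1 + 4 + 7 + 6 = 27

Answer: 27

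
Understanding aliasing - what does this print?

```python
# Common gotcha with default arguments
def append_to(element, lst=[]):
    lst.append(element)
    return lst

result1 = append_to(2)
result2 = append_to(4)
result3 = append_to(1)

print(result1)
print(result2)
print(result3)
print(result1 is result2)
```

Key concept: mutable default argument gotcha.
Step by step:
`result1 = append_to(2)` → result1 = [2]
`result2 = append_to(4)` → result1 = [2, 4] (same object as result2); result2 = [2, 4] (same object as result1)
`result3 = append_to(1)` → result1 = [2, 4, 1] (same object as result2, result3); result2 = [2, 4, 1] (same object as result1, result3); result3 = [2, 4, 1] (same object as result1, result2)
`print(result1)` → prints [2, 4, 1]
`print(result2)` → prints [2, 4, 1]
`print(result3)` → prints [2, 4, 1]
`print(result1 is result2)` → prints True

Answer:
[2, 4, 1]
[2, 4, 1]
[2, 4, 1]
True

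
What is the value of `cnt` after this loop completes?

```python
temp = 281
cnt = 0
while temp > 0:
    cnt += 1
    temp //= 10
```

Count digits by repeated division by 10
`cnt` takes the values: 0 → 1 → 2 → 3

Answer: 3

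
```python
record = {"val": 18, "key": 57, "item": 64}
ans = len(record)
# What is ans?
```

Trace:
`record = {"val": 18, "key": 57, "item": 64}` → record = {'val': 18, 'key': 57, 'item': 64}
`ans = len(record)` → ans = 3
So ans = 3

Answer: 3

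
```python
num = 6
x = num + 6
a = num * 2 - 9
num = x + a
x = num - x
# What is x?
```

Trace:
`num = 6` → num = 6
`x = num + 6` → x = 12
`a = num * 2 - 9` → a = 3
`num = x + a` → num = 15
`x = num - x` → x = 3
So x = 3

Answer: 3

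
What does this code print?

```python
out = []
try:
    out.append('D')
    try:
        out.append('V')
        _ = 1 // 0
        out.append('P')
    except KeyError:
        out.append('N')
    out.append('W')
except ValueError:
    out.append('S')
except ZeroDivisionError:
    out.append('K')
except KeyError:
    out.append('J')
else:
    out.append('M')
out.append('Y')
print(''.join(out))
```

Execution trace: 'D' (try body) → 'V' (inner try body) → 'K' (except ZeroDivisionError) → 'Y' (after the try/except). Output: DVKY

Answer: DVKY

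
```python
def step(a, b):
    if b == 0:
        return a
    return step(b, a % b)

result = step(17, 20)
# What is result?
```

step(17, 20) -> step(20, 17) -> step(17, 3) -> step(3, 2) -> step(2, 1) -> step(1, 0) -> 1

Answer: 1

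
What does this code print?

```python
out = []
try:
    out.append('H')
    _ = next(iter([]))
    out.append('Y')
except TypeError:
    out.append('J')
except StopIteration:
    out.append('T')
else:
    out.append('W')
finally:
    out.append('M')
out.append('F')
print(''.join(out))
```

Execution trace: 'H' (try body) → 'T' (except StopIteration) → 'M' (finally) → 'F' (after the try/except). Output: HTMF

Answer: HTMF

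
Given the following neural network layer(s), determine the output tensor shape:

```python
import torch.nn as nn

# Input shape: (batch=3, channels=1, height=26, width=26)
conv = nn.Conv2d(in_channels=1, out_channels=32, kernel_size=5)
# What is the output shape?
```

Input: (3, 1, 26, 26) -> Output: (3, 32, 22, 22)

Answer: (3, 32, 22, 22)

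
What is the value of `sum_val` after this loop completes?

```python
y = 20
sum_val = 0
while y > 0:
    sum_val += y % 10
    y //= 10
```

Sum digits of 20
`sum_val` takes the values: 0 → 2

Answer: 2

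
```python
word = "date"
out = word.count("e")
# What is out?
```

Trace:
`word = "date"` → word = 'date'
`out = word.count("e")` → out = 1
So out = 1

Answer: 1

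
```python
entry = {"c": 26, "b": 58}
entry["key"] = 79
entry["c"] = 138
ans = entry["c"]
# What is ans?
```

Trace:
`entry = {"c": 26, "b": 58}` → entry = {'c': 26, 'b': 58}
`entry["key"] = 79` → entry = {'c': 26, 'b': 58, 'key': 79}
`entry["c"] = 138` → entry = {'c': 138, 'b': 58, 'key': 79}
`ans = entry["c"]` → ans = 138
So ans = 138

Answer: 138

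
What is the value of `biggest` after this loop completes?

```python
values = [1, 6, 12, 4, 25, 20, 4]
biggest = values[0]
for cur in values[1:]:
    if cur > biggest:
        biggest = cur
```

Maximum of [1, 6, 12, 4, 25, 20, 4]
`biggest` takes the values: 1 → 6 → 12 → 25

Answer: 25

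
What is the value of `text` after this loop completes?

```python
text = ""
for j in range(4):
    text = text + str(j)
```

Concatenate digits 0 to 3
`text` takes the values: "" → "0" → "01" → "012" → "0123"

Answer: "0123"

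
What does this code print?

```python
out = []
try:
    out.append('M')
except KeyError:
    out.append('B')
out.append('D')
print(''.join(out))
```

Execution trace: 'M' (try body, no exception) → 'D' (after the try/except). Output: MD

Answer: MD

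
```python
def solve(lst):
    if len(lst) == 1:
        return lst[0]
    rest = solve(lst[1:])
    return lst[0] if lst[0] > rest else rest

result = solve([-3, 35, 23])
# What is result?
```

Recursive max over [-3, 35, 23] = 35

Answer: 35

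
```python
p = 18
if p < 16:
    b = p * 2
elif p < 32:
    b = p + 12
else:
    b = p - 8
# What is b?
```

Trace:
`p = 18` → p = 18
`if p < 16: ...` → p < 16 is False, p < 32 is True → b = 30
So b = 30

Answer: 30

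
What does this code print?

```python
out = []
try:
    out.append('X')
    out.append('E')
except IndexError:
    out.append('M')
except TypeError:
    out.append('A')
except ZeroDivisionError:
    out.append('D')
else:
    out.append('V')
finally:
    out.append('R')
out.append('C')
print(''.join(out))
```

Execution trace: 'X' (try body) → 'E' (try body, no exception) → 'V' (else) → 'R' (finally) → 'C' (after the try/except). Output: XEVRC

Answer: XEVRC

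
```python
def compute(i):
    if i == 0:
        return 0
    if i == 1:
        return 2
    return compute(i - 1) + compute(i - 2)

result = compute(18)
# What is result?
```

Build up from base cases: compute(0)=0, compute(1)=2, compute(2)=2, compute(3)=4, compute(4)=6, compute(5)=10, compute(6)=16, ..., compute(18)=5168

Answer: 5168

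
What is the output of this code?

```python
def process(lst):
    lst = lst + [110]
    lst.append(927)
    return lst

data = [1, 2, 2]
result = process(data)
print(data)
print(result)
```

Key concept: rebinding parameter vs mutation.
Step by step:
`data = [1, 2, 2]` → data = [1, 2, 2]
`result = process(data)` → result = [1, 2, 2, 110, 927]
`print(data)` → prints [1, 2, 2]
`print(result)` → prints [1, 2, 2, 110, 927]

Answer:
[1, 2, 2]
[1, 2, 2, 110, 927]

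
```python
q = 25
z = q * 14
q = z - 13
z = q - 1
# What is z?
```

Trace:
`q = 25` → q = 25
`z = q * 14` → z = 350
`q = z - 13` → q = 337
`z = q - 1` → z = 336
So z = 336

Answer: 336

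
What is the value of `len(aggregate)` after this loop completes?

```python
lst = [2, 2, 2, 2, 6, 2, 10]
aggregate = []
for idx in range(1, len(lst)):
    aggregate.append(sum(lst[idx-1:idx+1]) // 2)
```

Number of 2-element averages
`aggregate` takes the values: [] → [2] → [2, 2] → [2, 2, 2] → [2, 2, 2, 4] → [2, 2, 2, 4, 4] → [2, 2, 2, 4, 4, 6]
So `len(aggregate)` = 6

Answer: 6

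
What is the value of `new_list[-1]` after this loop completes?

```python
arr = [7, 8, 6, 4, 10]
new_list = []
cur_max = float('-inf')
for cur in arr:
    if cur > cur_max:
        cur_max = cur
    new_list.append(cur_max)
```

Running max ends at 10
`new_list` takes the values: [] → [7] → [7, 8] → [7, 8, 8] → [7, 8, 8, 8] → [7, 8, 8, 8, 10]
So `new_list[-1]` = 10

Answer: 10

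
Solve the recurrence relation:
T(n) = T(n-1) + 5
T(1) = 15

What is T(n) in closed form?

Unrolling: T(n) = T(1) + 5·(n-1) = 15 + 5(n-1) = 5n + 10.

Answer: T(n) = 5n + 10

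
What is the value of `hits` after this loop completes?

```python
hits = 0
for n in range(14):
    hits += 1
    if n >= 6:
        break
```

Loop breaks when n reaches 6, hits is 7
`hits` takes the values: 0 → 1 → 2 → 3 → 4 → 5 → 6 → 7

Answer: 7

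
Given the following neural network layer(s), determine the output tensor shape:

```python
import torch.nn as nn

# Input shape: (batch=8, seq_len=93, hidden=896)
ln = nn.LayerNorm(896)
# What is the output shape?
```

Input: (8, 93, 896) -> Output: (8, 93, 896)

Answer: (8, 93, 896)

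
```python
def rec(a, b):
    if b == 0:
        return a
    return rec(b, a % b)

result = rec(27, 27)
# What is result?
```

rec(27, 27) -> rec(27, 0) -> 27

Answer: 27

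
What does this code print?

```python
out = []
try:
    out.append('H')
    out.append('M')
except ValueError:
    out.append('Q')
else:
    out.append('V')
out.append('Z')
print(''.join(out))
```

Execution trace: 'H' (try body) → 'M' (try body, no exception) → 'V' (else) → 'Z' (after the try/except). Output: HMVZ

Answer: HMVZ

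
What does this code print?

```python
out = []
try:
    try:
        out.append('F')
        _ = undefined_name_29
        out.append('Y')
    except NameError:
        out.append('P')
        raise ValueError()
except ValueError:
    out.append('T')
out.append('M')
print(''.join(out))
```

Execution trace: 'F' (inner try body) → 'P' (inner except NameError) → 'T' (outer except ValueError) → 'M' (after the try/except). Output: FPTM

Answer: FPTM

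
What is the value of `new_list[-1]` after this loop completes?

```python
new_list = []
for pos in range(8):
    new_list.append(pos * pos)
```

Last element of squares 0 to 7
`new_list` takes the values: [] → [0] → [0, 1] → [0, 1, 4] → [0, 1, 4, 9] → [0, 1, 4, 9, 16] → [0, 1, 4, 9, 16, 25] → [0, 1, 4, 9, 16, 25, 36] → [0, 1, 4, 9, 16, 25, 36, 49]
So `new_list[-1]` = 49

Answer: 49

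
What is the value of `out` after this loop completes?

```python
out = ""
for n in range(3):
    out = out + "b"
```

Repeat 'b' 3 times
`out` takes the values: "" → "b" → "bb" → "bbb"

Answer: "bbb"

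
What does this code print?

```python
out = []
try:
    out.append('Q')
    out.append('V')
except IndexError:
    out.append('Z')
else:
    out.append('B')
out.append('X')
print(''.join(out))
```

Execution trace: 'Q' (try body) → 'V' (try body, no exception) → 'B' (else) → 'X' (after the try/except). Output: QVBX

Answer: QVBX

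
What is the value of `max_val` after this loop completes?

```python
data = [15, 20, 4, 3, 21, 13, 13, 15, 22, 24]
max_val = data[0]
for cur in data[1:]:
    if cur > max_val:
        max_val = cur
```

Maximum of [15, 20, 4, 3, 21, 13, 13, 15, 22, 24]
`max_val` takes the values: 15 → 20 → 21 → 22 → 24

Answer: 24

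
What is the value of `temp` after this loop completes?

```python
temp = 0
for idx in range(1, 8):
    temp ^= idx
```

XOR of 1 to 7
`temp` takes the values: 0 → 1 → 3 → 0 → 4 → 1 → 7 → 0

Answer: 0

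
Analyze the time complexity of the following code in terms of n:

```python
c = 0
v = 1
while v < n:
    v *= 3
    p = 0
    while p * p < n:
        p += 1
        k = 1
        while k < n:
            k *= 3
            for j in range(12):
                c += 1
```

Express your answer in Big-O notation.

Each loop level contributes: log n × √n × log n × 1. Multiplying the contributions gives O(√n log² n).

Answer: O(√n log² n)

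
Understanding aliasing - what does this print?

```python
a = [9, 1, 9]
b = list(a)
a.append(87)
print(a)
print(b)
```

Key concept: list() constructor creates copy.
Step by step:
`a = [9, 1, 9]` → a = [9, 1, 9]
`b = list(a)` → b = [9, 1, 9]
`a.append(87)` → a = [9, 1, 9, 87]
`print(a)` → prints [9, 1, 9, 87]
`print(b)` → prints [9, 1, 9]

Answer:
[9, 1, 9, 87]
[9, 1, 9]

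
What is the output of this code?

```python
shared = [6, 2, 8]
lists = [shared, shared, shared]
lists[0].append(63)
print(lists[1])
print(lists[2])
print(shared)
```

Key concept: list of same reference.
Step by step:
`shared = [6, 2, 8]` → shared = [6, 2, 8]
`lists = [shared, shared, shared]` → lists = [[6, 2, 8], [6, 2, 8], [6, 2, 8]]
`lists[0].append(63)` → shared = [6, 2, 8, 63]; lists = [[6, 2, 8, 63], [6, 2, 8, 63], [6, 2, 8, 63]]
`print(lists[1])` → prints [6, 2, 8, 63]
`print(lists[2])` → prints [6, 2, 8, 63]
`print(shared)` → prints [6, 2, 8, 63]

Answer:
[6, 2, 8, 63]
[6, 2, 8, 63]
[6, 2, 8, 63]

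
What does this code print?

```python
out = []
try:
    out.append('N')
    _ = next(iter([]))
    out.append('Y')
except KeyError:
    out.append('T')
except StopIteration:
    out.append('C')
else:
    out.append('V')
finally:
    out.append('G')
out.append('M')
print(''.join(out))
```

Execution trace: 'N' (try body) → 'C' (except StopIteration) → 'G' (finally) → 'M' (after the try/except). Output: NCGM

Answer: NCGM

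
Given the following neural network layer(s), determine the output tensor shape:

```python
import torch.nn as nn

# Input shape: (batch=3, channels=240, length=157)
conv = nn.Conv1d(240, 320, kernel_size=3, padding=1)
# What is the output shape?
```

Input: (3, 240, 157) -> Output: (3, 320, 157)

Answer: (3, 320, 157)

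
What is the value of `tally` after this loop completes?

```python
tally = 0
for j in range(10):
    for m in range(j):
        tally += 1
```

Triangle number: 0+1+2+...+9
`tally` takes the values: 0 → 1 → 2 → 3 → 4 → 5 → 6 → 7 → 8 → 9 → 10 → 11 → 12 → 13 → 14 → 15 → 16 → 17 → 18 → 19 → 20 → 21 → 22 → 23 → 24 → 25 → 26 → 27 → 28 → 29 → … → 41 → 42 → 43 → 44 → 45

Answer: 45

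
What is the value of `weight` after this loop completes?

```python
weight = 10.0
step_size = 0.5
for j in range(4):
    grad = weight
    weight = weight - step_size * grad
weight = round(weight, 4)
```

Gradient descent: w = 10.0 * (1 - 0.5)^4
`weight` takes the values: 10.0 → 5.0 → 2.5 → 1.25 → 0.625

Answer: 0.625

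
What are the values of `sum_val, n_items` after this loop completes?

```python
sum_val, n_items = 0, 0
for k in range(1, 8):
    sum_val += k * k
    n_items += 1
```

Sum of squares and count
`sum_val, n_items` takes the values: (0, 0) → (1, 0) → (1, 1) → (5, 1) → (5, 2) → (14, 2) → (14, 3) → (30, 3) → (30, 4) → (55, 4) → (55, 5) → (91, 5) → (91, 6) → (140, 6) → (140, 7)

Answer: 140, 7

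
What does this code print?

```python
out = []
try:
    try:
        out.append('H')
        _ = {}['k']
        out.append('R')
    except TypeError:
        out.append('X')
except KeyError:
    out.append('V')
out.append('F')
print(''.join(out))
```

Execution trace: 'H' (try body) → 'V' (outer except KeyError) → 'F' (after the try/except). Output: HVF

Answer: HVF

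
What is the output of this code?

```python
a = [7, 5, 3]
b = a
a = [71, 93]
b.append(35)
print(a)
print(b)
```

Key concept: rebinding vs mutation: a is rebound to a new list, b still points at the original.
Step by step:
`a = [7, 5, 3]` → a = [7, 5, 3]
`b = a` → b = [7, 5, 3] (same object as a)
`a = [71, 93]` → a = [71, 93]
`b.append(35)` → b = [7, 5, 3, 35]
`print(a)` → prints [71, 93]
`print(b)` → prints [7, 5, 3, 35]

Answer:
[71, 93]
[7, 5, 3, 35]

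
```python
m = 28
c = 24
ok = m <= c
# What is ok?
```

Trace:
`m = 28` → m = 28
`c = 24` → c = 24
`ok = m <= c` → ok = False
So ok = False

Answer: False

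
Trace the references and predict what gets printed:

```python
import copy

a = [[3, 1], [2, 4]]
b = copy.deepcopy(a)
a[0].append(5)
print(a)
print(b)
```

Key concept: deep copy is fully independent.
Step by step:
`a = [[3, 1], [2, 4]]` → a = [[3, 1], [2, 4]]
`b = copy.deepcopy(a)` → b = [[3, 1], [2, 4]]
`a[0].append(5)` → a = [[3, 1, 5], [2, 4]]
`print(a)` → prints [[3, 1, 5], [2, 4]]
`print(b)` → prints [[3, 1], [2, 4]]

Answer:
[[3, 1, 5], [2, 4]]
[[3, 1], [2, 4]]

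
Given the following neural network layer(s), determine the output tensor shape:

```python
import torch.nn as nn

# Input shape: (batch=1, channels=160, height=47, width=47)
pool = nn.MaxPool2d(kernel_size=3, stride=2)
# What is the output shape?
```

Input: (1, 160, 47, 47) -> Output: (1, 160, 23, 23)

Answer: (1, 160, 23, 23)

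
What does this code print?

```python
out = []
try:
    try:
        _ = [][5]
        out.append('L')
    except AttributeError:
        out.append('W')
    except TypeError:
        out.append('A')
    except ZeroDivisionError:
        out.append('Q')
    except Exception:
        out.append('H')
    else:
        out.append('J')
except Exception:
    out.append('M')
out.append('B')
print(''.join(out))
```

Execution trace: 'H' (inner except Exception) → 'B' (after the try/except). Output: HB

Answer: HB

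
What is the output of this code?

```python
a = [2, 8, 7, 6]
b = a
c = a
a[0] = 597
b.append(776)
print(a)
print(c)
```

Key concept: multiple aliases.
Step by step:
`a = [2, 8, 7, 6]` → a = [2, 8, 7, 6]
`b = a` → b = [2, 8, 7, 6] (same object as a)
`c = a` → c = [2, 8, 7, 6] (same object as a, b)
`a[0] = 597` → a = [597, 8, 7, 6] (same object as b, c); b = [597, 8, 7, 6] (same object as a, c); c = [597, 8, 7, 6] (same object as a, b)
`b.append(776)` → a = [597, 8, 7, 6, 776] (same object as b, c); b = [597, 8, 7, 6, 776] (same object as a, c); c = [597, 8, 7, 6, 776] (same object as a, b)
`print(a)` → prints [597, 8, 7, 6, 776]
`print(c)` → prints [597, 8, 7, 6, 776]

Answer:
[597, 8, 7, 6, 776]
[597, 8, 7, 6, 776]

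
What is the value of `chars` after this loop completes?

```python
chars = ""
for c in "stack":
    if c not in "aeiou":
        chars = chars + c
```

Remove vowels from 'stack'
`chars` takes the values: "" → "s" → "st" → "stc" → "stck"

Answer: "stck"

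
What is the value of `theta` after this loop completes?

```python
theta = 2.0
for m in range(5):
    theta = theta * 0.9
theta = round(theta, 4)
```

Exponential decay: 2.0 * 0.9^5
`theta` takes the values: 2.0 → 1.8 → 1.62 → 1.458 → 1.3122 → 1.18098 → 1.181

Answer: 1.181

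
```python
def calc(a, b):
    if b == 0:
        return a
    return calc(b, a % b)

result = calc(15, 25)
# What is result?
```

calc(15, 25) -> calc(25, 15) -> calc(15, 10) -> calc(10, 5) -> calc(5, 0) -> 5

Answer: 5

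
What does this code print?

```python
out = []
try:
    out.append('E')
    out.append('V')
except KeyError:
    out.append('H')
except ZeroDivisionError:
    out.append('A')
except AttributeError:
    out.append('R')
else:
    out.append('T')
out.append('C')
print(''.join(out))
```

Execution trace: 'E' (try body) → 'V' (try body, no exception) → 'T' (else) → 'C' (after the try/except). Output: EVTC

Answer: EVTC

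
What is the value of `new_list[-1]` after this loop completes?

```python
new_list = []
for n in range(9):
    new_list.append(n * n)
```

Last element of squares 0 to 8
`new_list` takes the values: [] → [0] → [0, 1] → [0, 1, 4] → [0, 1, 4, 9] → [0, 1, 4, 9, 16] → [0, 1, 4, 9, 16, 25] → [0, 1, 4, 9, 16, 25, 36] → [0, 1, 4, 9, 16, 25, 36, 49] → [0, 1, 4, 9, 16, 25, 36, 49, 64]
So `new_list[-1]` = 64

Answer: 64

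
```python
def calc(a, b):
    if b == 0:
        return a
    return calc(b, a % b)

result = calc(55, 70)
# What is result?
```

calc(55, 70) -> calc(70, 55) -> calc(55, 15) -> calc(15, 10) -> calc(10, 5) -> calc(5, 0) -> 5

Answer: 5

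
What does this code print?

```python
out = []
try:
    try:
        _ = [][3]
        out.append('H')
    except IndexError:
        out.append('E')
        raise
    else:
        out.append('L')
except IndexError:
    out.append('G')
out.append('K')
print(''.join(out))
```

Execution trace: 'E' (inner except IndexError) → 'G' (outer except IndexError) → 'K' (after the try/except). Output: EGK

Answer: EGK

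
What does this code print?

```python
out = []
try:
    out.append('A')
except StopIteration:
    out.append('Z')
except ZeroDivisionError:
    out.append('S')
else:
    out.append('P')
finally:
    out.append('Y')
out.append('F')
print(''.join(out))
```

Execution trace: 'A' (try body, no exception) → 'P' (else) → 'Y' (finally) → 'F' (after the try/except). Output: APYF

Answer: APYF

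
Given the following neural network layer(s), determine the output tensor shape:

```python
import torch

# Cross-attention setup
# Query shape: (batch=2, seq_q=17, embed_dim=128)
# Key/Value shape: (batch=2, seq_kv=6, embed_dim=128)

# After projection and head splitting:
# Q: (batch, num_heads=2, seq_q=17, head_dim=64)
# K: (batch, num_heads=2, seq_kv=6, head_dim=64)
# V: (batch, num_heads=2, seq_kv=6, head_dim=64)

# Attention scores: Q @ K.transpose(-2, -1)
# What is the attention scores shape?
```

Input: (2, 17, 128) -> Output: (2, 2, 17, 6)

Answer: (2, 2, 17, 6)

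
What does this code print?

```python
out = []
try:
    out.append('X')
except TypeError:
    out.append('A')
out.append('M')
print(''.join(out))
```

Execution trace: 'X' (try body, no exception) → 'M' (after the try/except). Output: XM

Answer: XM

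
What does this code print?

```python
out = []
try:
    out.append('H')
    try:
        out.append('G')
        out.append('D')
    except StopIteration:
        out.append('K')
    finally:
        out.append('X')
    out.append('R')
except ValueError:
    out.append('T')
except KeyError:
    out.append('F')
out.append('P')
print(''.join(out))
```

Execution trace: 'H' (try body) → 'G' (inner try body) → 'D' (inner try body, no exception) → 'X' (inner finally) → 'R' (try body, no exception) → 'P' (after the try/except). Output: HGDXRP

Answer: HGDXRP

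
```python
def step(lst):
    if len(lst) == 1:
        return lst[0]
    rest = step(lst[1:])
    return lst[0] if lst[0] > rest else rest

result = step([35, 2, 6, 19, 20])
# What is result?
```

Recursive max over [35, 2, 6, 19, 20] = 35

Answer: 35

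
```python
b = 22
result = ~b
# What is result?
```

Trace:
`b = 22` → b = 22
`result = ~b` → result = -23
So result = -23

Answer: -23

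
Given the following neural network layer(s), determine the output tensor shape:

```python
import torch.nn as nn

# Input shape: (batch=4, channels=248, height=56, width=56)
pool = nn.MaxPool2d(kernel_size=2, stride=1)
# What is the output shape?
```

Input: (4, 248, 56, 56) -> Output: (4, 248, 55, 55)

Answer: (4, 248, 55, 55)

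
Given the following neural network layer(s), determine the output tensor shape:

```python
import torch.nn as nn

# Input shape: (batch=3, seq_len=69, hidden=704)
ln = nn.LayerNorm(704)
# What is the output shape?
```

Input: (3, 69, 704) -> Output: (3, 69, 704)

Answer: (3, 69, 704)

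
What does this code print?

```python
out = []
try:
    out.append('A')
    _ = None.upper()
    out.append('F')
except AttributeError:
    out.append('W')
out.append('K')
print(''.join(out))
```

Execution trace: 'A' (try body) → 'W' (except AttributeError) → 'K' (after the try/except). Output: AWK

Answer: AWK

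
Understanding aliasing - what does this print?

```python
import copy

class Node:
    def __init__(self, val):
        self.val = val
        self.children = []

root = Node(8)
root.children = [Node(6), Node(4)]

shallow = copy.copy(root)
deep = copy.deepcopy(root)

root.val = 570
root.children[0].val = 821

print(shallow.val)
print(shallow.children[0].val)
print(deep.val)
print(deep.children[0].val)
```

Key concept: deep copy with custom objects.
Step by step:
`root = Node(8)` → root = Node(val=8, children=[])
`root.children = [Node(6), Node(4)]` → root = Node(val=8, children=[Node(val=6, children=[]), Node(val=4, children=[])])
`shallow = copy.copy(root)` → shallow = Node(val=8, children=[Node(val=6, children=[]), Node(val=4, children=[])])
`deep = copy.deepcopy(root)` → deep = Node(val=8, children=[Node(val=6, children=[]), Node(val=4, children=[])])
`root.val = 570` → root = Node(val=570, children=[Node(val=6, children=[]), Node(val=4, children=[])])
`root.children[0].val = 821` → root = Node(val=570, children=[Node(val=821, children=[]), Node(val=4, children=[])]); shallow = Node(val=8, children=[Node(val=821, children=[]), Node(val=4, children=[])])
`print(shallow.val)` → prints 8
`print(shallow.children[0].val)` → prints 821
`print(deep.val)` → prints 8
`print(deep.children[0].val)` → prints 6

Answer:
8
821
8
6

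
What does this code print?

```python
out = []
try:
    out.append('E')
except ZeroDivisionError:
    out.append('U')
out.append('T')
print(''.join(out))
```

Execution trace: 'E' (try body, no exception) → 'T' (after the try/except). Output: ET

Answer: ET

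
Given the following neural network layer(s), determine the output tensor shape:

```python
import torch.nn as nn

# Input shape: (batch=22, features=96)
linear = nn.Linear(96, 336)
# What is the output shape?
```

Input: (22, 96) -> Output: (22, 336)

Answer: (22, 336)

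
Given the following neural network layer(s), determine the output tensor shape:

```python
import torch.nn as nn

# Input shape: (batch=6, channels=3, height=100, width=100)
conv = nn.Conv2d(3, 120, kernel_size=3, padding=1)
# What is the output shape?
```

Input: (6, 3, 100, 100) -> Output: (6, 120, 100, 100)

Answer: (6, 120, 100, 100)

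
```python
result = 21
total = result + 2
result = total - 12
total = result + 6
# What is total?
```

Trace:
`result = 21` → result = 21
`total = result + 2` → total = 23
`result = total - 12` → result = 11
`total = result + 6` → total = 17
So total = 17

Answer: 17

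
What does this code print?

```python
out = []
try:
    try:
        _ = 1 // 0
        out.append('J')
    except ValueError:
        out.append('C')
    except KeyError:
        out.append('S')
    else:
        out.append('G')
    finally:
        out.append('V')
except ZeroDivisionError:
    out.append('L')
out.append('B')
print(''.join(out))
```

Execution trace: 'V' (finally) → 'L' (outer except ZeroDivisionError) → 'B' (after the try/except). Output: VLB

Answer: VLB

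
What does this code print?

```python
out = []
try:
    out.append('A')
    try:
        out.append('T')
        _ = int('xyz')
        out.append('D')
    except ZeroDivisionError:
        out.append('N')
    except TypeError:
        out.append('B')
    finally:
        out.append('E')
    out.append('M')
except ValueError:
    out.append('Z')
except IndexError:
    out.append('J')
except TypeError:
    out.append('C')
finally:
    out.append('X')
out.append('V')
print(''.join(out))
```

Execution trace: 'A' (try body) → 'T' (inner try body) → 'E' (inner finally) → 'Z' (except ValueError) → 'X' (finally) → 'V' (after the try/except). Output: ATEZXV

Answer: ATEZXV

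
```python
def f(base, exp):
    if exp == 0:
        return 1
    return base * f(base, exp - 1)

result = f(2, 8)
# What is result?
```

f(2, 8) = 2 * 2 * 2 * 2 * 2 * 2 * 2 * 2 = 256

Answer: 256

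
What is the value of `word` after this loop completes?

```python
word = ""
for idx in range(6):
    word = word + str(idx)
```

Concatenate digits 0 to 5
`word` takes the values: "" → "0" → "01" → "012" → "0123" → "01234" → "012345"

Answer: "012345"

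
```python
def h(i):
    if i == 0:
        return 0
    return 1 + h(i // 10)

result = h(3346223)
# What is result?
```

Count of digits of 3346223: 7

Answer: 7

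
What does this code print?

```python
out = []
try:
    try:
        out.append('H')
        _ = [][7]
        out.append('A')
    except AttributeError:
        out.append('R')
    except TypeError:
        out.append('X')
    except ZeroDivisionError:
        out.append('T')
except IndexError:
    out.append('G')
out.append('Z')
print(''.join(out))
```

Execution trace: 'H' (try body) → 'G' (outer except IndexError) → 'Z' (after the try/except). Output: HGZ

Answer: HGZ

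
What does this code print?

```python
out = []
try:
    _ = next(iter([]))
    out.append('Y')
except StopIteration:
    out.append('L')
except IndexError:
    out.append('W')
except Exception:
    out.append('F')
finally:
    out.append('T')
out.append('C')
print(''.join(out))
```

Execution trace: 'L' (except StopIteration) → 'T' (finally) → 'C' (after the try/except). Output: LTC

Answer: LTC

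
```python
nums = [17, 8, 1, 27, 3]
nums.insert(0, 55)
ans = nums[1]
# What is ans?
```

Trace:
`nums = [17, 8, 1, 27, 3]` → nums = [17, 8, 1, 27, 3]
`nums.insert(0, 55)` → nums = [55, 17, 8, 1, 27, 3]
`ans = nums[1]` → ans = 17
So ans = 17

Answer: 17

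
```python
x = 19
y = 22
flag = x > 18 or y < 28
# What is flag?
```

Trace:
`x = 19` → x = 19
`y = 22` → y = 22
`flag = x > 18 or y < 28` → flag = True
So flag = True

Answer: True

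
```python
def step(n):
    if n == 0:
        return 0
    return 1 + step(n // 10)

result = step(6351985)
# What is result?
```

Count of digits of 6351985: 7

Answer: 7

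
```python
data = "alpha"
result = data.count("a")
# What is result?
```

Trace:
`data = "alpha"` → data = 'alpha'
`result = data.count("a")` → result = 2
So result = 2

Answer: 2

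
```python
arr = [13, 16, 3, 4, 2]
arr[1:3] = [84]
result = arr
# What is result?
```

Trace:
`arr = [13, 16, 3, 4, 2]` → arr = [13, 16, 3, 4, 2]
`arr[1:3] = [84]` → arr = [13, 84, 4, 2]
`result = arr` → result = [13, 84, 4, 2]
So result = [13, 84, 4, 2]

Answer: [13, 84, 4, 2]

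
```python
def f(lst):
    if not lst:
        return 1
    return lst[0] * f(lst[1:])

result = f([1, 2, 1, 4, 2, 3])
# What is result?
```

Product over [1, 2, 1, 4, 2, 3] = 1 * 2 * 1 * 4 * 2 * 3 = 48

Answer: 48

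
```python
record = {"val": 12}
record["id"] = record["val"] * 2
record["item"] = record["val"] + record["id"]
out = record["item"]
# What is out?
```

Trace:
`record = {"val": 12}` → record = {'val': 12}
`record["id"] = record["val"] * 2` → record = {'val': 12, 'id': 24}
`record["item"] = record["val"] + record["id"]` → record = {'val': 12, 'id': 24, 'item': 36}
`out = record["item"]` → out = 36
So out = 36

Answer: 36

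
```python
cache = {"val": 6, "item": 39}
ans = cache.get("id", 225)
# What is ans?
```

Trace:
`cache = {"val": 6, "item": 39}` → cache = {'val': 6, 'item': 39}
`ans = cache.get("id", 225)` → ans = 225
So ans = 225

Answer: 225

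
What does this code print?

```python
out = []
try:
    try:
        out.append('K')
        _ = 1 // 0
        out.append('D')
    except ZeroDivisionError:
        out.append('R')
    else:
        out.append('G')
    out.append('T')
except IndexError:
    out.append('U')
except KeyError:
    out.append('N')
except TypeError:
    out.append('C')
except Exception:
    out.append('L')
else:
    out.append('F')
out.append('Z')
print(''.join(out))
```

Execution trace: 'K' (inner try body) → 'R' (inner except ZeroDivisionError) → 'T' (try body, no exception) → 'F' (else) → 'Z' (after the try/except). Output: KRTFZ

Answer: KRTFZ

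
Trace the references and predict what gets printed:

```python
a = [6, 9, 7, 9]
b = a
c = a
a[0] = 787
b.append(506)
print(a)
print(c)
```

Key concept: multiple aliases.
Step by step:
`a = [6, 9, 7, 9]` → a = [6, 9, 7, 9]
`b = a` → b = [6, 9, 7, 9] (same object as a)
`c = a` → c = [6, 9, 7, 9] (same object as a, b)
`a[0] = 787` → a = [787, 9, 7, 9] (same object as b, c); b = [787, 9, 7, 9] (same object as a, c); c = [787, 9, 7, 9] (same object as a, b)
`b.append(506)` → a = [787, 9, 7, 9, 506] (same object as b, c); b = [787, 9, 7, 9, 506] (same object as a, c); c = [787, 9, 7, 9, 506] (same object as a, b)
`print(a)` → prints [787, 9, 7, 9, 506]
`print(c)` → prints [787, 9, 7, 9, 506]

Answer:
[787, 9, 7, 9, 506]
[787, 9, 7, 9, 506]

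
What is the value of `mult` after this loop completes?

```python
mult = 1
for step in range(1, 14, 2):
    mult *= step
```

Product of 1, 3, 5, ... up to 13
`mult` takes the values: 1 → 3 → 15 → 105 → 945 → 10395 → 135135

Answer: 135135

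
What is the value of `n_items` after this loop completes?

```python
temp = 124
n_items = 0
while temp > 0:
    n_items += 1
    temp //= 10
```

Count digits by repeated division by 10
`n_items` takes the values: 0 → 1 → 2 → 3

Answer: 3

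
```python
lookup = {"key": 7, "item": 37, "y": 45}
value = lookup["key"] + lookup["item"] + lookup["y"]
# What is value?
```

Trace:
`lookup = {"key": 7, "item": 37, "y": 45}` → lookup = {'key': 7, 'item': 37, 'y': 45}
`value = lookup["key"] + lookup["item"] + lookup["y"]` → value = 89
So value = 89

Answer: 89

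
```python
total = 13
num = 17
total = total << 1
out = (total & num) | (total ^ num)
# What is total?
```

Trace:
`total = 13` → total = 13
`num = 17` → num = 17
`total = total << 1` → total = 26
`out = (total & num) | (total ^ num)` → out = 27
So total = 26

Answer: 26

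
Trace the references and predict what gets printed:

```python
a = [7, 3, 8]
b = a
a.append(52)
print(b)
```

Key concept: basic list aliasing.
Step by step:
`a = [7, 3, 8]` → a = [7, 3, 8]
`b = a` → b = [7, 3, 8] (same object as a)
`a.append(52)` → a = [7, 3, 8, 52] (same object as b); b = [7, 3, 8, 52] (same object as a)
`print(b)` → prints [7, 3, 8, 52]

Answer: [7, 3, 8, 52]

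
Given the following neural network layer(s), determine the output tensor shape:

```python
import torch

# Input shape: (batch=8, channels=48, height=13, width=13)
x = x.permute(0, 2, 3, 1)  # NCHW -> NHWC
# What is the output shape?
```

Input: (8, 48, 13, 13) -> Output: (8, 13, 13, 48)

Answer: (8, 13, 13, 48)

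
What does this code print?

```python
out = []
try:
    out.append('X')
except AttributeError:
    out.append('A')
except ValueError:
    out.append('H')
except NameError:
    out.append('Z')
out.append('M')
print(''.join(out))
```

Execution trace: 'X' (try body, no exception) → 'M' (after the try/except). Output: XM

Answer: XM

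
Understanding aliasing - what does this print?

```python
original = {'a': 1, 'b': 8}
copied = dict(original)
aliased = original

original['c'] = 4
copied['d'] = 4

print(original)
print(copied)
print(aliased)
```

Key concept: dict() creates copy, assignment creates alias.
Step by step:
`original = {'a': 1, 'b': 8}` → original = {'a': 1, 'b': 8}
`copied = dict(original)` → copied = {'a': 1, 'b': 8}
`aliased = original` → aliased = {'a': 1, 'b': 8} (same object as original)
`original['c'] = 4` → original = {'a': 1, 'b': 8, 'c': 4} (same object as aliased); aliased = {'a': 1, 'b': 8, 'c': 4} (same object as original)
`copied['d'] = 4` → copied = {'a': 1, 'b': 8, 'd': 4}
`print(original)` → prints {'a': 1, 'b': 8, 'c': 4}
`print(copied)` → prints {'a': 1, 'b': 8, 'd': 4}
`print(aliased)` → prints {'a': 1, 'b': 8, 'c': 4}

Answer:
{'a': 1, 'b': 8, 'c': 4}
{'a': 1, 'b': 8, 'd': 4}
{'a': 1, 'b': 8, 'c': 4}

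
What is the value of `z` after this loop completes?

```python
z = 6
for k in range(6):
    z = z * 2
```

Multiply by 2, 6 times: 6 * 2^6 = 384
`z` takes the values: 6 → 12 → 24 → 48 → 96 → 192 → 384

Answer: 384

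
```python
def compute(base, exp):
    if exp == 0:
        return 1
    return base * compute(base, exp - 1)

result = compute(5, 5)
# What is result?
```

compute(5, 5) = 5 * 5 * 5 * 5 * 5 = 3125

Answer: 3125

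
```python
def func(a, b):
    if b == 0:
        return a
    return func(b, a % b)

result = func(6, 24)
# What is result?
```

func(6, 24) -> func(24, 6) -> func(6, 0) -> 6

Answer: 6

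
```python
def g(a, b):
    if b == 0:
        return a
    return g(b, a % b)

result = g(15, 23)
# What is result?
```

g(15, 23) -> g(23, 15) -> g(15, 8) -> g(8, 7) -> g(7, 1) -> g(1, 0) -> 1

Answer: 1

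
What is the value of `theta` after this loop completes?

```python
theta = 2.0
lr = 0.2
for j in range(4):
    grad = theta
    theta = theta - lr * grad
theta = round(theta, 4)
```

Gradient descent: w = 2.0 * (1 - 0.2)^4
`theta` takes the values: 2.0 → 1.6 → 1.28 → 1.024 → 0.8192

Answer: 0.8192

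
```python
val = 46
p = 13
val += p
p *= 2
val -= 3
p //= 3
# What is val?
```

Trace:
`val = 46` → val = 46
`p = 13` → p = 13
`val += p` → val = 59
`p *= 2` → p = 26
`val -= 3` → val = 56
`p //= 3` → p = 8
So val = 56

Answer: 56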